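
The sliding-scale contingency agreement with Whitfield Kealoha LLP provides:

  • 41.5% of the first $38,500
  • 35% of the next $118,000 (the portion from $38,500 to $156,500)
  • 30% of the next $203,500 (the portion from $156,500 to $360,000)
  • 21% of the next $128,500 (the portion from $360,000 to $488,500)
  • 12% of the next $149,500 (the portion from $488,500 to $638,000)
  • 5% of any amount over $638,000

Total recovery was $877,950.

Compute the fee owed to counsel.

$175,250.00

First $38,500 at 41.5% = $15,977.50
Next $118,000 at 35% = $41,300.00
Next $203,500 at 30% = $61,050.00
Next $128,500 at 21% = $26,985.00
Next $149,500 at 12% = $17,940.00
Remaining $239,950 at 5% = $11,997.50
Fee: $15,977.50 + $41,300.00 + $61,050.00 + $26,985.00 + $17,940.00 + $11,997.50 = $175,250.00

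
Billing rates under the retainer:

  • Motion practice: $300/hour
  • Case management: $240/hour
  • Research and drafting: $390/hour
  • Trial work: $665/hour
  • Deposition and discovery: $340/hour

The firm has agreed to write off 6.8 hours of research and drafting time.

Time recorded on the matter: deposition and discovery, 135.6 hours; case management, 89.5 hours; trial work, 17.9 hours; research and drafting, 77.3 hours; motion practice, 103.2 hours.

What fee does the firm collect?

$137,942.50

Motion practice: 103.2 × $300 = $30,960.00
Case management: 89.5 × $240 = $21,480.00
Research and drafting: 77.3 × $390 = $30,147.00
Trial work: 17.9 × $665 = $11,903.50
Deposition and discovery: 135.6 × $340 = $46,104.00
Subtotal: $140,594.50
Write-off: 6.8 × $390 = $2,652.00
Total: $140,594.50 − $2,652.00 = $137,942.50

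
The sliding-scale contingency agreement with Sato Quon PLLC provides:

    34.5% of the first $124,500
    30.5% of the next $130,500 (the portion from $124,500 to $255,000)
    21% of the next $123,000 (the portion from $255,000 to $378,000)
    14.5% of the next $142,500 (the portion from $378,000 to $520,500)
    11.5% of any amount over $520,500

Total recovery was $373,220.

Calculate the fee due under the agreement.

First $124,500 at 34.5% = $42,952.50
Next $130,500 at 30.5% = $39,802.50
Remaining $118,220 at 21% = $24,826.20
Fee: $42,952.50 + $39,802.50 + $24,826.20 = $107,581.20

$107,581.20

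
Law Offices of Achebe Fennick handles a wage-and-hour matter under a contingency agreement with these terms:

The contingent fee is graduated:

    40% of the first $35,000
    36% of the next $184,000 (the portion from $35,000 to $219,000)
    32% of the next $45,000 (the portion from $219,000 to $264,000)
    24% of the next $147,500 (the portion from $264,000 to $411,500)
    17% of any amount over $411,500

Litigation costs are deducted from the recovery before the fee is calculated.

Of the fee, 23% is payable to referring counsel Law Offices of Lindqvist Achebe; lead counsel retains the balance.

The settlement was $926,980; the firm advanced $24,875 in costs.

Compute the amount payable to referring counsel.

Fee base (net of costs): $926,980 − $24,875 = $902,105
First $35,000 at 40% = $14,000.00
Next $184,000 at 36% = $66,240.00
Next $45,000 at 32% = $14,400.00
Next $147,500 at 24% = $35,400.00
Remaining $490,605 at 17% = $83,402.85
Fee: $14,000.00 + $66,240.00 + $14,400.00 + $35,400.00 + $83,402.85 = $213,442.85
Referral share: 23% of $213,442.85 = $49,091.86; lead counsel retains $213,442.85 − $49,091.86 = $164,350.99.

$49,091.86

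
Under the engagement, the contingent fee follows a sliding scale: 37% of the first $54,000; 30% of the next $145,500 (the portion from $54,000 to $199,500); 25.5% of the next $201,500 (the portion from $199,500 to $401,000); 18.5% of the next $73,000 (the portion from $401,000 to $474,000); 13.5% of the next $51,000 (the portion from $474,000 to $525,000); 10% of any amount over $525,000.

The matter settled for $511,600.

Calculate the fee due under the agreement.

First $54,000 at 37% = $19,980.00
Next $145,500 at 30% = $43,650.00
Next $201,500 at 25.5% = $51,382.50
Next $73,000 at 18.5% = $13,505.00
Remaining $37,600 at 13.5% = $5,076.00
Fee: $19,980.00 + $43,650.00 + $51,382.50 + $13,505.00 + $5,076.00 = $133,593.50

$133,593.50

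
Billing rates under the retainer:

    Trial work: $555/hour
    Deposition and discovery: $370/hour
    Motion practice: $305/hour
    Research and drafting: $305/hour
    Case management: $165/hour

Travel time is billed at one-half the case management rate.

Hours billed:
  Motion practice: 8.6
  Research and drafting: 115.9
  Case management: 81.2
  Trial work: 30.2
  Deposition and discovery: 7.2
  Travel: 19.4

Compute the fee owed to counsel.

Trial work: 30.2 × $555 = $16,761.00
Deposition and discovery: 7.2 × $370 = $2,664.00
Motion practice: 8.6 × $305 = $2,623.00
Research and drafting: 115.9 × $305 = $35,349.50
Case management: 81.2 × $165 = $13,398.00
Subtotal: $16,761.00 + $2,664.00 + $2,623.00 + $35,349.50 + $13,398.00 = $70,795.50
Travel: 19.4 × ($165 ÷ 2) = 19.4 × $82.50 = $1,600.50
Total: $70,795.50 + $1,600.50 = $72,396.00

$72,396.00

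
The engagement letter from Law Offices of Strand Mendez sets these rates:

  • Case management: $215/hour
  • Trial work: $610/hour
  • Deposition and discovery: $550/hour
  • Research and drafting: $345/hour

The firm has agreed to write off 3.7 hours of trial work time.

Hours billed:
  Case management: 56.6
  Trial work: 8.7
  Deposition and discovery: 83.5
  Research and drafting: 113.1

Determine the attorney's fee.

$100,163.50

Case management: 56.6 × $215 = $12,169.00
Trial work: 8.7 × $610 = $5,307.00
Deposition and discovery: 83.5 × $550 = $45,925.00
Research and drafting: 113.1 × $345 = $39,019.50
Subtotal: $102,420.50
Write-off: 3.7 × $610 = $2,257.00
Total: $102,420.50 − $2,257.00 = $100,163.50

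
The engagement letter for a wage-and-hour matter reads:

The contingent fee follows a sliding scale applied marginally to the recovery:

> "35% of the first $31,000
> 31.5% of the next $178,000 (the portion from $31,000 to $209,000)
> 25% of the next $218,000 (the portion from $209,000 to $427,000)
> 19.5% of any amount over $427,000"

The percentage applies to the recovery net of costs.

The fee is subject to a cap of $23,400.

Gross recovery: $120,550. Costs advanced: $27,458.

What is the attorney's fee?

Fee base (net of costs): $120,550 − $27,458 = $93,092
First $31,000 at 35% = $10,850.00
Remaining $62,092 at 31.5% = $19,558.98
Fee: $10,850.00 + $19,558.98 = $30,408.98
$30,408.98 exceeds the $23,400 cap, so the fee is capped at $23,400.00.

$23,400.00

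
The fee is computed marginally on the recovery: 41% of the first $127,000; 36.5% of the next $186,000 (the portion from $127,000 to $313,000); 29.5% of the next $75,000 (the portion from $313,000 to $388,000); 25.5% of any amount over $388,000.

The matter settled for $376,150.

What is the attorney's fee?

$138,589.25

First $127,000 at 41% = $52,070.00
Next $186,000 at 36.5% = $67,890.00
Remaining $63,150 at 29.5% = $18,629.25
Fee: $52,070.00 + $67,890.00 + $18,629.25 = $138,589.25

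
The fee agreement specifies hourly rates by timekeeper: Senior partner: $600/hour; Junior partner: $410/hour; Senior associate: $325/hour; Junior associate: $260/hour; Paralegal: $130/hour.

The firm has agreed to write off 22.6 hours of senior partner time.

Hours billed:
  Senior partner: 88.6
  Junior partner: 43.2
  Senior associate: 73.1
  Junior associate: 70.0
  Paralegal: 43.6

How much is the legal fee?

Senior partner: 88.6 × $600 = $53,160.00
Junior partner: 43.2 × $410 = $17,712.00
Senior associate: 73.1 × $325 = $23,757.50
Junior associate: 70.0 × $260 = $18,200.00
Paralegal: 43.6 × $130 = $5,668.00
Subtotal: $118,497.50
Write-off: 22.6 × $600 = $13,560.00
Total: $118,497.50 − $13,560.00 = $104,937.50

$104,937.50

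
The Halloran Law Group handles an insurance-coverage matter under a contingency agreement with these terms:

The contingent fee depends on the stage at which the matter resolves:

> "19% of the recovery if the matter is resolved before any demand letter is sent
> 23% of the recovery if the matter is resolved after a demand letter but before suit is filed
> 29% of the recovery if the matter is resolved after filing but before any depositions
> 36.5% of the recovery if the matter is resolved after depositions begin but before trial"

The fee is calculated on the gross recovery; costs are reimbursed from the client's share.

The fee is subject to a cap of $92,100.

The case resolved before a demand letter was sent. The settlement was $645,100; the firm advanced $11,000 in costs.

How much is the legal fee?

Fee base is the gross recovery, $645,100; costs are reimbursed separately.
The matter resolved before a demand letter was sent, so the 19% rate applies.
$645,100 × 19% = $122,569.00
$122,569.00 exceeds the $92,100 cap, so the fee is capped at $92,100.00.

$92,100.00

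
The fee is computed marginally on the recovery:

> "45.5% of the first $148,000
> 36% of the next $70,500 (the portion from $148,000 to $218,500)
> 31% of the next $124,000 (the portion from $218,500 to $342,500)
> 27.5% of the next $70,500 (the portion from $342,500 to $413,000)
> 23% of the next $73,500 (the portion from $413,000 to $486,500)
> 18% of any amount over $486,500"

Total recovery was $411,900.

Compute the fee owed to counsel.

$150,245.00

First $148,000 at 45.5% = $67,340.00
Next $70,500 at 36% = $25,380.00
Next $124,000 at 31% = $38,440.00
Remaining $69,400 at 27.5% = $19,085.00
Fee: $67,340.00 + $25,380.00 + $38,440.00 + $19,085.00 = $150,245.00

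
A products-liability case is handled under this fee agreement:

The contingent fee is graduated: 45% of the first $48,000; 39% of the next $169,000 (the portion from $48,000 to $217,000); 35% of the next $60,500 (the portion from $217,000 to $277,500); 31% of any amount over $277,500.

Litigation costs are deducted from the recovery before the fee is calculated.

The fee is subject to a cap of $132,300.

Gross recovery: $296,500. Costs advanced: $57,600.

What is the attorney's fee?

$95,175.00

Fee base (net of costs): $296,500 − $57,600 = $238,900
First $48,000 at 45% = $21,600.00
Next $169,000 at 39% = $65,910.00
Remaining $21,900 at 35% = $7,665.00
Fee: $21,600.00 + $65,910.00 + $7,665.00 = $95,175.00
$95,175.00 is under the $132,300 cap.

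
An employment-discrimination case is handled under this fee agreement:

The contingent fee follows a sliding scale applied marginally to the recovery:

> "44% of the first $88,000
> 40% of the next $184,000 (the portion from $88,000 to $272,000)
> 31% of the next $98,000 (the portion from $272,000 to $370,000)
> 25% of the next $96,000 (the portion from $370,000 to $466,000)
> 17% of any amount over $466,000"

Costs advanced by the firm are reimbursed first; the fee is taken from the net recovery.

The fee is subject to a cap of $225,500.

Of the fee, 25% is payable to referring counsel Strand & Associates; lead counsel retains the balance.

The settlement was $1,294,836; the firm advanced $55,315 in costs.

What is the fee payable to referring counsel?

Fee base (net of costs): $1,294,836 − $55,315 = $1,239,521
First $88,000 at 44% = $38,720.00
Next $184,000 at 40% = $73,600.00
Next $98,000 at 31% = $30,380.00
Next $96,000 at 25% = $24,000.00
Remaining $773,521 at 17% = $131,498.57
Fee: $38,720.00 + $73,600.00 + $30,380.00 + $24,000.00 + $131,498.57 = $298,198.57
$298,198.57 exceeds the $225,500 cap, so the fee is capped at $225,500.00.
Referral share: 25% of $225,500.00 = $56,375.00; lead counsel retains $225,500.00 − $56,375.00 = $169,125.00.

$56,375.00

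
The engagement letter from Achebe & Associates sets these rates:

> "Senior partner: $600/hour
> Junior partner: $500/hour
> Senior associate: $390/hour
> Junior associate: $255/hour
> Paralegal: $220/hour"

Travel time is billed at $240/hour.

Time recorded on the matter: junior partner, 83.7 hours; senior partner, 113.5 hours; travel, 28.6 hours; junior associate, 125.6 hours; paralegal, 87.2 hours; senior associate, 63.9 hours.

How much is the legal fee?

Senior partner: 113.5 × $600 = $68,100.00
Junior partner: 83.7 × $500 = $41,850.00
Senior associate: 63.9 × $390 = $24,921.00
Junior associate: 125.6 × $255 = $32,028.00
Paralegal: 87.2 × $220 = $19,184.00
Subtotal: $68,100.00 + $41,850.00 + $24,921.00 + $32,028.00 + $19,184.00 = $186,083.00
Travel: 28.6 × $240 = $6,864.00
Total: $186,083.00 + $6,864.00 = $192,947.00

$192,947.00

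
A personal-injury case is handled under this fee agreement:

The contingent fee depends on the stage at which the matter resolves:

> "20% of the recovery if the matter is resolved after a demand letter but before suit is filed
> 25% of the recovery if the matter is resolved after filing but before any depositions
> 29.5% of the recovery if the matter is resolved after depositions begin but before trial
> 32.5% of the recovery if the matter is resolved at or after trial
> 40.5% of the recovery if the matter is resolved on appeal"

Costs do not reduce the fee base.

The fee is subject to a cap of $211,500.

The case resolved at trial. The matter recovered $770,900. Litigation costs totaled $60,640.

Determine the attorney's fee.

$211,500.00

Fee base is the gross recovery, $770,900; costs are reimbursed separately.
The matter resolved at trial, so the 32.5% rate applies.
$770,900 × 32.5% = $250,542.50
$250,542.50 exceeds the $211,500 cap, so the fee is capped at $211,500.00.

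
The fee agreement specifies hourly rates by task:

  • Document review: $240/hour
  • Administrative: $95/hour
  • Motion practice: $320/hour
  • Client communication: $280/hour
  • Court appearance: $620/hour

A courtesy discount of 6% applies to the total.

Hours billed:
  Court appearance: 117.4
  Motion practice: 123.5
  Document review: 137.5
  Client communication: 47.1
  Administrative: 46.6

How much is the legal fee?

Document review: 137.5 × $240 = $33,000.00
Administrative: 46.6 × $95 = $4,427.00
Motion practice: 123.5 × $320 = $39,520.00
Client communication: 47.1 × $280 = $13,188.00
Court appearance: 117.4 × $620 = $72,788.00
Subtotal: $162,923.00
Less 6% discount: −$9,775.38
Total: $162,923.00 − $9,775.38 = $153,147.62

$153,147.62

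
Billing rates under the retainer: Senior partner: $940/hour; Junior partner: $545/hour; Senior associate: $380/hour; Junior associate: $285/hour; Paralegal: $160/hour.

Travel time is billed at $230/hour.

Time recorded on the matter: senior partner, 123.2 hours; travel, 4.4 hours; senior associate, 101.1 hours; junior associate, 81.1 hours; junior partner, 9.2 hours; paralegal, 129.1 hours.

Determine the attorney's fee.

$204,021.50

Senior partner: 123.2 × $940 = $115,808.00
Junior partner: 9.2 × $545 = $5,014.00
Senior associate: 101.1 × $380 = $38,418.00
Junior associate: 81.1 × $285 = $23,113.50
Paralegal: 129.1 × $160 = $20,656.00
Subtotal: $115,808.00 + $5,014.00 + $38,418.00 + $23,113.50 + $20,656.00 = $203,009.50
Travel: 4.4 × $230 = $1,012.00
Total: $203,009.50 + $1,012.00 = $204,021.50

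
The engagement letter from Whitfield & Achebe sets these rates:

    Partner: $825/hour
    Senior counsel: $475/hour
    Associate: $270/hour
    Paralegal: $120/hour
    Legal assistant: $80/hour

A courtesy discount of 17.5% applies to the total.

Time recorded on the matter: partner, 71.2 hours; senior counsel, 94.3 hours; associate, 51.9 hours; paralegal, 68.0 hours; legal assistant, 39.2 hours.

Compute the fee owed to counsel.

Partner: 71.2 × $825 = $58,740.00
Senior counsel: 94.3 × $475 = $44,792.50
Associate: 51.9 × $270 = $14,013.00
Paralegal: 68.0 × $120 = $8,160.00
Legal assistant: 39.2 × $80 = $3,136.00
Subtotal: $128,841.50
Less 17.5% discount: −$22,547.26
Total: $128,841.50 − $22,547.26 = $106,294.24

$106,294.24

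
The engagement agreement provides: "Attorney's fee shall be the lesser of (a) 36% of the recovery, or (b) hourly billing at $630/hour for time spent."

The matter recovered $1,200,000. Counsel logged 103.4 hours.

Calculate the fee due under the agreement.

(a) 36% of $1,200,000 = $432,000.00
(b) 103.4 × $630 = $65,142.00
The lesser is (b): $65,142.00.

$65,142.00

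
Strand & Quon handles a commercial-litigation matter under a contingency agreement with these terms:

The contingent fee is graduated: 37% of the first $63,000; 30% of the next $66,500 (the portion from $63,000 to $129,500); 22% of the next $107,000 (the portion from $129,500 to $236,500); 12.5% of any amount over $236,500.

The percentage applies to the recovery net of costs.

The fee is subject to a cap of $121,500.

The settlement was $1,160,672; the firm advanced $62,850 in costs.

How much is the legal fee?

Fee base (net of costs): $1,160,672 − $62,850 = $1,097,822
First $63,000 at 37% = $23,310.00
Next $66,500 at 30% = $19,950.00
Next $107,000 at 22% = $23,540.00
Remaining $861,322 at 12.5% = $107,665.25
Fee: $23,310.00 + $19,950.00 + $23,540.00 + $107,665.25 = $174,465.25
$174,465.25 exceeds the $121,500 cap, so the fee is capped at $121,500.00.

$121,500.00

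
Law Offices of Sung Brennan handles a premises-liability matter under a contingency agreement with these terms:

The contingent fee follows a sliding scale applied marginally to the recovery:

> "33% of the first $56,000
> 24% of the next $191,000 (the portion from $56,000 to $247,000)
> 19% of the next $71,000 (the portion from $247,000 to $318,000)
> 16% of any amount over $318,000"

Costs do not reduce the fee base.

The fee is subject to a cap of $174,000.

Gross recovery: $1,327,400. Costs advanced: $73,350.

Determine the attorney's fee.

Fee base is the gross recovery, $1,327,400; costs are reimbursed separately.
First $56,000 at 33% = $18,480.00
Next $191,000 at 24% = $45,840.00
Next $71,000 at 19% = $13,490.00
Remaining $1,009,400 at 16% = $161,504.00
Fee: $18,480.00 + $45,840.00 + $13,490.00 + $161,504.00 = $239,314.00
$239,314.00 exceeds the $174,000 cap, so the fee is capped at $174,000.00.

$174,000.00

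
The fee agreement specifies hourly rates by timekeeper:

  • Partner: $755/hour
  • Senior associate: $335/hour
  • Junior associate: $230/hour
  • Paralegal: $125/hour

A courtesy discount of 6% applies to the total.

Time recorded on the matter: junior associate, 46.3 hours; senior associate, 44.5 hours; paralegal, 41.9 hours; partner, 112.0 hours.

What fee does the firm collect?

$108,432.76

Partner: 112.0 × $755 = $84,560.00
Senior associate: 44.5 × $335 = $14,907.50
Junior associate: 46.3 × $230 = $10,649.00
Paralegal: 41.9 × $125 = $5,237.50
Subtotal: $115,354.00
Less 6% discount: −$6,921.24
Total: $115,354.00 − $6,921.24 = $108,432.76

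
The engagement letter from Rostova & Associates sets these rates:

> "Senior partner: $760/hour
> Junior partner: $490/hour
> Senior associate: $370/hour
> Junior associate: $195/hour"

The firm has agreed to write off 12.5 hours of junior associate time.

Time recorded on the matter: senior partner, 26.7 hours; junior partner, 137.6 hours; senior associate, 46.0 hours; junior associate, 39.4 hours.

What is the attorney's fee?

Senior partner: 26.7 × $760 = $20,292.00
Junior partner: 137.6 × $490 = $67,424.00
Senior associate: 46.0 × $370 = $17,020.00
Junior associate: 39.4 × $195 = $7,683.00
Subtotal: $112,419.00
Write-off: 12.5 × $195 = $2,437.50
Total: $112,419.00 − $2,437.50 = $109,981.50

$109,981.50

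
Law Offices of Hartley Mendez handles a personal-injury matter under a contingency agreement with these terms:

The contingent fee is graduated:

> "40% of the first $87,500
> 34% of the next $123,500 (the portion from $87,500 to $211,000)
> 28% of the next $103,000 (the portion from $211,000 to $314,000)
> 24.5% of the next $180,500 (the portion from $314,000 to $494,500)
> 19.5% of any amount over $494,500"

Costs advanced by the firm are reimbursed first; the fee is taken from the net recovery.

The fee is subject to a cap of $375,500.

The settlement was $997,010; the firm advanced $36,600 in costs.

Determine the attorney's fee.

Fee base (net of costs): $997,010 − $36,600 = $960,410
First $87,500 at 40% = $35,000.00
Next $123,500 at 34% = $41,990.00
Next $103,000 at 28% = $28,840.00
Next $180,500 at 24.5% = $44,222.50
Remaining $465,910 at 19.5% = $90,852.45
Fee: $35,000.00 + $41,990.00 + $28,840.00 + $44,222.50 + $90,852.45 = $240,904.95
$240,904.95 is under the $375,500 cap.

$240,904.95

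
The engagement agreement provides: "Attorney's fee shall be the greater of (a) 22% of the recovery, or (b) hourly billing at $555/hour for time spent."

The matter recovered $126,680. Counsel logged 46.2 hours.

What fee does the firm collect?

(a) 22% of $126,680 = $27,869.60
(b) 46.2 × $555 = $25,641.00
The greater is (a): $27,869.60.

$27,869.60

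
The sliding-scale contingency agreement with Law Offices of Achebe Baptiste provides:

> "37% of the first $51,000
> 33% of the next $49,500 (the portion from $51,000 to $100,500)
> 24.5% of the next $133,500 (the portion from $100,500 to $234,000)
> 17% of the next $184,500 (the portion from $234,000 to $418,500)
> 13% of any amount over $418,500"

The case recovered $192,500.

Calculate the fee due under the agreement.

$57,745.00

First $51,000 at 37% = $18,870.00
Next $49,500 at 33% = $16,335.00
Remaining $92,000 at 24.5% = $22,540.00
Fee: $18,870.00 + $16,335.00 + $22,540.00 = $57,745.00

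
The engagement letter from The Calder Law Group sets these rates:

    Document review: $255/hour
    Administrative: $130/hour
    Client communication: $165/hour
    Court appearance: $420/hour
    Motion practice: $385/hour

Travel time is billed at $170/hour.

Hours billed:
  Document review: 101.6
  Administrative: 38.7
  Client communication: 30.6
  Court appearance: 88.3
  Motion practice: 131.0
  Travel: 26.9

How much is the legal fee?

Document review: 101.6 × $255 = $25,908.00
Administrative: 38.7 × $130 = $5,031.00
Client communication: 30.6 × $165 = $5,049.00
Court appearance: 88.3 × $420 = $37,086.00
Motion practice: 131.0 × $385 = $50,435.00
Subtotal: $25,908.00 + $5,031.00 + $5,049.00 + $37,086.00 + $50,435.00 = $123,509.00
Travel: 26.9 × $170 = $4,573.00
Total: $123,509.00 + $4,573.00 = $128,082.00

$128,082.00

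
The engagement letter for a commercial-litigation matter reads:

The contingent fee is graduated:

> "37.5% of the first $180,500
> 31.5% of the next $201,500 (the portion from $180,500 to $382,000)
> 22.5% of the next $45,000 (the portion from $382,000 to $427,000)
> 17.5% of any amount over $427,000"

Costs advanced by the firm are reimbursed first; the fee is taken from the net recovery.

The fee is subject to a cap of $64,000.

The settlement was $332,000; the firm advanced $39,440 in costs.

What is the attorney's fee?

$64,000.00

Fee base (net of costs): $332,000 − $39,440 = $292,560
First $180,500 at 37.5% = $67,687.50
Remaining $112,060 at 31.5% = $35,298.90
Fee: $67,687.50 + $35,298.90 = $102,986.40
$102,986.40 exceeds the $64,000 cap, so the fee is capped at $64,000.00.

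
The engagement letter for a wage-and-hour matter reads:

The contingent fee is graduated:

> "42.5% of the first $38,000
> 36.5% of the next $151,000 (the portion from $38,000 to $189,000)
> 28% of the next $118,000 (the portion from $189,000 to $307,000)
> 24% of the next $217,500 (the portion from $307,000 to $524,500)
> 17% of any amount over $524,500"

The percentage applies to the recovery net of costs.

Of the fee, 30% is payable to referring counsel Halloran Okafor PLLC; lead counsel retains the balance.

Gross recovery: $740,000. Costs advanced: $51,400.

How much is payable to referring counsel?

$55,320.60

Fee base (net of costs): $740,000 − $51,400 = $688,600
First $38,000 at 42.5% = $16,150.00
Next $151,000 at 36.5% = $55,115.00
Next $118,000 at 28% = $33,040.00
Next $217,500 at 24% = $52,200.00
Remaining $164,100 at 17% = $27,897.00
Fee: $16,150.00 + $55,115.00 + $33,040.00 + $52,200.00 + $27,897.00 = $184,402.00
Referral share: 30% of $184,402.00 = $55,320.60; lead counsel retains $184,402.00 − $55,320.60 = $129,081.40.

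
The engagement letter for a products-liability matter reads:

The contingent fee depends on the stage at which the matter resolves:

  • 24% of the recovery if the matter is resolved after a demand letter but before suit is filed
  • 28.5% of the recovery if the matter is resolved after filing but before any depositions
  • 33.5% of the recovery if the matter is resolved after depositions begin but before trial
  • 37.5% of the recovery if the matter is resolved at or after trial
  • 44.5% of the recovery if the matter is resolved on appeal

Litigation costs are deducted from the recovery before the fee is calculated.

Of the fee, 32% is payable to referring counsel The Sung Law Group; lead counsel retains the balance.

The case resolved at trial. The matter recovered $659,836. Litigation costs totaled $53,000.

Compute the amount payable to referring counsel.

Fee base (net of costs): $659,836 − $53,000 = $606,836
The matter resolved at trial, so the 37.5% rate applies.
$606,836 × 37.5% = $227,563.50
Referral share: 32% of $227,563.50 = $72,820.32; lead counsel retains $227,563.50 − $72,820.32 = $154,743.18.

$72,820.32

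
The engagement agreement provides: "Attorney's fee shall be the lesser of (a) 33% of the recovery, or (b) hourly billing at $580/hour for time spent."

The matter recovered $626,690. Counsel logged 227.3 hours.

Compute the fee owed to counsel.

(a) 33% of $626,690 = $206,807.70
(b) 227.3 × $580 = $131,834.00
The lesser is (b): $131,834.00.

$131,834.00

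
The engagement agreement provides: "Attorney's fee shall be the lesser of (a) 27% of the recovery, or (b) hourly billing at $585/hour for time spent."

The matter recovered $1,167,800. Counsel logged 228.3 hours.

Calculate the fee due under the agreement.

$133,555.50

(a) 27% of $1,167,800 = $315,306.00
(b) 228.3 × $585 = $133,555.50
The lesser is (b): $133,555.50.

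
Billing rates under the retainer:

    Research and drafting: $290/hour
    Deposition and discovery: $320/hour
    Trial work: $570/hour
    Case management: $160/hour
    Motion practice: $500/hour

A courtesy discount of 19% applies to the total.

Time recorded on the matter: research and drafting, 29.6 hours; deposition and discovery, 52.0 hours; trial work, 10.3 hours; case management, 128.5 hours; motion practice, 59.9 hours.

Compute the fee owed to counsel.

$66,100.05

Research and drafting: 29.6 × $290 = $8,584.00
Deposition and discovery: 52.0 × $320 = $16,640.00
Trial work: 10.3 × $570 = $5,871.00
Case management: 128.5 × $160 = $20,560.00
Motion practice: 59.9 × $500 = $29,950.00
Subtotal: $81,605.00
Less 19% discount: −$15,504.95
Total: $81,605.00 − $15,504.95 = $66,100.05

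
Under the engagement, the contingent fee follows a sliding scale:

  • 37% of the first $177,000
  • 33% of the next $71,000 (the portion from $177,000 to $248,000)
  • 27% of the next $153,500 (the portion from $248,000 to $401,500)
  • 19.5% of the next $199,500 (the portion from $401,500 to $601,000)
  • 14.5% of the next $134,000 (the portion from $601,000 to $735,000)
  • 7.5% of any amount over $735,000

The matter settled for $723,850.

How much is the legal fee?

$187,080.75

First $177,000 at 37% = $65,490.00
Next $71,000 at 33% = $23,430.00
Next $153,500 at 27% = $41,445.00
Next $199,500 at 19.5% = $38,902.50
Remaining $122,850 at 14.5% = $17,813.25
Fee: $65,490.00 + $23,430.00 + $41,445.00 + $38,902.50 + $17,813.25 = $187,080.75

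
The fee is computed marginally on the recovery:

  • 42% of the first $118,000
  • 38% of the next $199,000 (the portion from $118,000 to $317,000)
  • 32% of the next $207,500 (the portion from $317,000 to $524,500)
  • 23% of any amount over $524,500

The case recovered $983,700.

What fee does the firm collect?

First $118,000 at 42% = $49,560.00
Next $199,000 at 38% = $75,620.00
Next $207,500 at 32% = $66,400.00
Remaining $459,200 at 23% = $105,616.00
Fee: $49,560.00 + $75,620.00 + $66,400.00 + $105,616.00 = $297,196.00

$297,196.00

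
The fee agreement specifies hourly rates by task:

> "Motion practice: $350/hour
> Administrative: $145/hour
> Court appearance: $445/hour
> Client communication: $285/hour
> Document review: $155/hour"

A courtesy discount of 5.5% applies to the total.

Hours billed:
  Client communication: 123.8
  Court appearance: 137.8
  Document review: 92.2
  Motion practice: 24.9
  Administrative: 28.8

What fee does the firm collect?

$116,977.77

Motion practice: 24.9 × $350 = $8,715.00
Administrative: 28.8 × $145 = $4,176.00
Court appearance: 137.8 × $445 = $61,321.00
Client communication: 123.8 × $285 = $35,283.00
Document review: 92.2 × $155 = $14,291.00
Subtotal: $123,786.00
Less 5.5% discount: −$6,808.23
Total: $123,786.00 − $6,808.23 = $116,977.77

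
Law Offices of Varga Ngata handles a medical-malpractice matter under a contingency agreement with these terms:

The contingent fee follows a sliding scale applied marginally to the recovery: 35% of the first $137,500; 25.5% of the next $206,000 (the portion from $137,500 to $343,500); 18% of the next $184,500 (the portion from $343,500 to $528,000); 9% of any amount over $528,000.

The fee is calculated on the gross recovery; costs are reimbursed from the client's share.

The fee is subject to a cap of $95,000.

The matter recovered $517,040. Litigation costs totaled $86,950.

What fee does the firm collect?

$95,000.00

Fee base is the gross recovery, $517,040; costs are reimbursed separately.
First $137,500 at 35% = $48,125.00
Next $206,000 at 25.5% = $52,530.00
Remaining $173,540 at 18% = $31,237.20
Fee: $48,125.00 + $52,530.00 + $31,237.20 = $131,892.20
$131,892.20 exceeds the $95,000 cap, so the fee is capped at $95,000.00.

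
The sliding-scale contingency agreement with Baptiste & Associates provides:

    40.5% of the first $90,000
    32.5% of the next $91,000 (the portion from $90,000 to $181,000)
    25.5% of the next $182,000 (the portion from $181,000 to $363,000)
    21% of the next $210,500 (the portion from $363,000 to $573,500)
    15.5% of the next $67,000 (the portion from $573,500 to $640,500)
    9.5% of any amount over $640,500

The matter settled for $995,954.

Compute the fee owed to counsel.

First $90,000 at 40.5% = $36,450.00
Next $91,000 at 32.5% = $29,575.00
Next $182,000 at 25.5% = $46,410.00
Next $210,500 at 21% = $44,205.00
Next $67,000 at 15.5% = $10,385.00
Remaining $355,454 at 9.5% = $33,768.13
Fee: $36,450.00 + $29,575.00 + $46,410.00 + $44,205.00 + $10,385.00 + $33,768.13 = $200,793.13

$200,793.13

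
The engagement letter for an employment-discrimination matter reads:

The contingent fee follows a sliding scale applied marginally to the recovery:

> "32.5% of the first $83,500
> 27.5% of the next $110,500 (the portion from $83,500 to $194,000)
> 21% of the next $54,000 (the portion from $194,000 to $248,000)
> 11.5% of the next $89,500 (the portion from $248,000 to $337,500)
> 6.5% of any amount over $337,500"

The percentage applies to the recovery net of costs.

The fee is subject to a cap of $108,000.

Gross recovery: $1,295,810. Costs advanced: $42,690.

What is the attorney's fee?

Fee base (net of costs): $1,295,810 − $42,690 = $1,253,120
First $83,500 at 32.5% = $27,137.50
Next $110,500 at 27.5% = $30,387.50
Next $54,000 at 21% = $11,340.00
Next $89,500 at 11.5% = $10,292.50
Remaining $915,620 at 6.5% = $59,515.30
Fee: $27,137.50 + $30,387.50 + $11,340.00 + $10,292.50 + $59,515.30 = $138,672.80
$138,672.80 exceeds the $108,000 cap, so the fee is capped at $108,000.00.

$108,000.00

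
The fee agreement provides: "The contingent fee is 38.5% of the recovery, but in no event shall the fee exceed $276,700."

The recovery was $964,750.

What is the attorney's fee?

$276,700.00

38.5% of $964,750 = $371,428.75
That exceeds the $276,700 cap, so the fee is capped at $276,700.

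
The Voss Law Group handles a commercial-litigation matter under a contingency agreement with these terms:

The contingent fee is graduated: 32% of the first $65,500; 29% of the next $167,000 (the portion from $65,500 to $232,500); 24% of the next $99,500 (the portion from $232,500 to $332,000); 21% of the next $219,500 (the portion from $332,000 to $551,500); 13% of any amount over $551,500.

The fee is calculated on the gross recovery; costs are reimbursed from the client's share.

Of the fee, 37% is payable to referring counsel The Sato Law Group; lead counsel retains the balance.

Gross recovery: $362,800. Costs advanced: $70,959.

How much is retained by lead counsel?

Fee base is the gross recovery, $362,800; costs are reimbursed separately.
First $65,500 at 32% = $20,960.00
Next $167,000 at 29% = $48,430.00
Next $99,500 at 24% = $23,880.00
Remaining $30,800 at 21% = $6,468.00
Fee: $20,960.00 + $48,430.00 + $23,880.00 + $6,468.00 = $99,738.00
Referral share: 37% of $99,738.00 = $36,903.06; lead counsel retains $99,738.00 − $36,903.06 = $62,834.94.

$62,834.94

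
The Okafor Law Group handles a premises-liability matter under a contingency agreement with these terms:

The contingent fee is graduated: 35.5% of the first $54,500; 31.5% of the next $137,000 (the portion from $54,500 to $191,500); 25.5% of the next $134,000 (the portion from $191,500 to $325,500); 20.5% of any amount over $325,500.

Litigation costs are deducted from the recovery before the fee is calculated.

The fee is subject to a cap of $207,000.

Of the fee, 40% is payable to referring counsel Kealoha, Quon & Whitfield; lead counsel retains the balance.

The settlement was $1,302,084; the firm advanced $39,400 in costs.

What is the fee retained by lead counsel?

$124,200.00

Fee base (net of costs): $1,302,084 − $39,400 = $1,262,684
First $54,500 at 35.5% = $19,347.50
Next $137,000 at 31.5% = $43,155.00
Next $134,000 at 25.5% = $34,170.00
Remaining $937,184 at 20.5% = $192,122.72
Fee: $19,347.50 + $43,155.00 + $34,170.00 + $192,122.72 = $288,795.22
$288,795.22 exceeds the $207,000 cap, so the fee is capped at $207,000.00.
Referral share: 40% of $207,000.00 = $82,800.00; lead counsel retains $207,000.00 − $82,800.00 = $124,200.00.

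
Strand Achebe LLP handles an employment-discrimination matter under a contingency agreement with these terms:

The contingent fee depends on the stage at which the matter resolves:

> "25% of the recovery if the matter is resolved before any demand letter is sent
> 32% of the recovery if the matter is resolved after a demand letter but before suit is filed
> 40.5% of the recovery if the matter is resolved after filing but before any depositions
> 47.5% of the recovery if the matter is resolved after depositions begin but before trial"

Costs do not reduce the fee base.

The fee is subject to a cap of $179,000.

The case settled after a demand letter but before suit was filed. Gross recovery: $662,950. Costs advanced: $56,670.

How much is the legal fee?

Fee base is the gross recovery, $662,950; costs are reimbursed separately.
The matter settled after a demand letter but before suit was filed, so the 32% rate applies.
$662,950 × 32% = $212,144.00
$212,144.00 exceeds the $179,000 cap, so the fee is capped at $179,000.00.

$179,000.00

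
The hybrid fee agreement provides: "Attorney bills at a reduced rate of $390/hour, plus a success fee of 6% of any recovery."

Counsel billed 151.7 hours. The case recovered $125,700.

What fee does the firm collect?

$66,705.00

Hourly: 151.7 × $390 = $59,163.00
Success fee: 6% of $125,700 = $7,542.00
Total: $59,163.00 + $7,542.00 = $66,705.00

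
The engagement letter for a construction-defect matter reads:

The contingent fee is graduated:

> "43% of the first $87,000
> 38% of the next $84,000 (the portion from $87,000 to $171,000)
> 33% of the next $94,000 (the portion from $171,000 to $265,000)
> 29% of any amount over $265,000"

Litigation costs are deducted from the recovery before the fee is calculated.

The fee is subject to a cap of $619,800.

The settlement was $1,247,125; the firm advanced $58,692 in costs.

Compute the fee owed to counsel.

Fee base (net of costs): $1,247,125 − $58,692 = $1,188,433
First $87,000 at 43% = $37,410.00
Next $84,000 at 38% = $31,920.00
Next $94,000 at 33% = $31,020.00
Remaining $923,433 at 29% = $267,795.57
Fee: $37,410.00 + $31,920.00 + $31,020.00 + $267,795.57 = $368,145.57
$368,145.57 is under the $619,800 cap.

$368,145.57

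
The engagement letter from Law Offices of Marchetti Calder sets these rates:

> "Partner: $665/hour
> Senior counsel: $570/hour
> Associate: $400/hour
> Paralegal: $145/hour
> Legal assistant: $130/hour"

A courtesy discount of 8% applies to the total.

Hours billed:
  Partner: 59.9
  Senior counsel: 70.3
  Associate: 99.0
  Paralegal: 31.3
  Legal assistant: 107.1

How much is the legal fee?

$126,928.72

Partner: 59.9 × $665 = $39,833.50
Senior counsel: 70.3 × $570 = $40,071.00
Associate: 99.0 × $400 = $39,600.00
Paralegal: 31.3 × $145 = $4,538.50
Legal assistant: 107.1 × $130 = $13,923.00
Subtotal: $137,966.00
Less 8% discount: −$11,037.28
Total: $137,966.00 − $11,037.28 = $126,928.72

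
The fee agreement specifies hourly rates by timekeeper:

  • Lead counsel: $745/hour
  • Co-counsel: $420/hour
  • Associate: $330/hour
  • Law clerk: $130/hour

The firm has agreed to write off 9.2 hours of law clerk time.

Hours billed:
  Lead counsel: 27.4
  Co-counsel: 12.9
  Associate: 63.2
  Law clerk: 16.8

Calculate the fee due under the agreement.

Lead counsel: 27.4 × $745 = $20,413.00
Co-counsel: 12.9 × $420 = $5,418.00
Associate: 63.2 × $330 = $20,856.00
Law clerk: 16.8 × $130 = $2,184.00
Subtotal: $48,871.00
Write-off: 9.2 × $130 = $1,196.00
Total: $48,871.00 − $1,196.00 = $47,675.00

$47,675.00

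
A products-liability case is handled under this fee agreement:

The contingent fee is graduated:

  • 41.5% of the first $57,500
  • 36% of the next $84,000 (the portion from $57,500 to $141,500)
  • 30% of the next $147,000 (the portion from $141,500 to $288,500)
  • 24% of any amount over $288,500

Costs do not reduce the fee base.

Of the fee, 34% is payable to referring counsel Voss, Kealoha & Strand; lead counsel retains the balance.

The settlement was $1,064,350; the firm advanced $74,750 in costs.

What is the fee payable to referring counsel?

$96,698.21

Fee base is the gross recovery, $1,064,350; costs are reimbursed separately.
First $57,500 at 41.5% = $23,862.50
Next $84,000 at 36% = $30,240.00
Next $147,000 at 30% = $44,100.00
Remaining $775,850 at 24% = $186,204.00
Fee: $23,862.50 + $30,240.00 + $44,100.00 + $186,204.00 = $284,406.50
Referral share: 34% of $284,406.50 = $96,698.21; lead counsel retains $284,406.50 − $96,698.21 = $187,708.29.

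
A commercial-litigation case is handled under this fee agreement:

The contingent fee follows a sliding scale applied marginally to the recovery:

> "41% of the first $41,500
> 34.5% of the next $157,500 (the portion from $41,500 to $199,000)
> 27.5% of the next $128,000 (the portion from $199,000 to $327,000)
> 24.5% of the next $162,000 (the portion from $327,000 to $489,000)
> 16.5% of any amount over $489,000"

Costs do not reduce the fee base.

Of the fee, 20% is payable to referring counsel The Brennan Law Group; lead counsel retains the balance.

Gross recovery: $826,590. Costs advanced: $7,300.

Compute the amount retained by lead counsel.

Fee base is the gross recovery, $826,590; costs are reimbursed separately.
First $41,500 at 41% = $17,015.00
Next $157,500 at 34.5% = $54,337.50
Next $128,000 at 27.5% = $35,200.00
Next $162,000 at 24.5% = $39,690.00
Remaining $337,590 at 16.5% = $55,702.35
Fee: $17,015.00 + $54,337.50 + $35,200.00 + $39,690.00 + $55,702.35 = $201,944.85
Referral share: 20% of $201,944.85 = $40,388.97; lead counsel retains $201,944.85 − $40,388.97 = $161,555.88.

$161,555.88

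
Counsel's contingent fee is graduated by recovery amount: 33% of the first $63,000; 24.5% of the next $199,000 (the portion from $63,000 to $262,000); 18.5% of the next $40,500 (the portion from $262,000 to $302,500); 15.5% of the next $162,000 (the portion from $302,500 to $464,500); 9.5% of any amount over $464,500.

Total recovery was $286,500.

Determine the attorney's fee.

First $63,000 at 33% = $20,790.00
Next $199,000 at 24.5% = $48,755.00
Remaining $24,500 at 18.5% = $4,532.50
Fee: $20,790.00 + $48,755.00 + $4,532.50 = $74,077.50

$74,077.50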